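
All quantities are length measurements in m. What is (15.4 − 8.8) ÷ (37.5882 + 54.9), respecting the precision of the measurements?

15.4 − 8.8 = 6.6, limited to 1 d.p. → 2 s.f.; 37.5882 + 54.9 = 92.4882, limited to 1 d.p. → 3 s.f.
Carrying full precision, 6.6 ÷ 92.4882 = 0.071360454631…; keep min(2, 3) = 2 s.f.
Rounded to 2 significant figures: 0.071.

0.071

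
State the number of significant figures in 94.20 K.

4

94.20: trailing zeros after a decimal point are significant.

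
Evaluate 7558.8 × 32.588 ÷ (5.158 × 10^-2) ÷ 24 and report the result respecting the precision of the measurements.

7558.8 × 32.588 ÷ (5.158 × 10^-2) ÷ 24 = 198983.920124…
Multiplication/division keeps the fewest significant figures: 7558.8 → 5 s.f., 32.588 → 5 s.f., 5.158 × 10^-2 → 4 s.f., 24 → 2 s.f.; limit is 2.
Rounded to 2 significant figures: 2.0 × 10^5.

2.0 × 10^5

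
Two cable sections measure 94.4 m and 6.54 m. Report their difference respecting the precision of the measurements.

87.9 m

94.4 m − 6.54 m = 87.86 m.
Addition/subtraction keeps the fewest decimal places: 94.4 → 1 decimal place, 6.54 → 2 decimal places; limit is 1.
Rounded to 1 decimal place: 87.9 m.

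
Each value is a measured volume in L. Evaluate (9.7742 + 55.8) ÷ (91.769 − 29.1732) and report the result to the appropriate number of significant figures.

1.05

9.7742 + 55.8 = 65.5742, limited to 1 d.p. → 3 s.f.; 91.769 − 29.1732 = 62.5958, limited to 3 d.p. → 5 s.f.
Carrying full precision, 65.5742 ÷ 62.5958 = 1.04758146713…; keep min(3, 5) = 3 s.f.
Rounded to 3 significant figures: 1.05.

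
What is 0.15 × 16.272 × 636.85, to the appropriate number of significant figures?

1.6 × 10³

0.15 × 16.272 × 636.85 = 1554.42348
Multiplication/division keeps the fewest significant figures: 0.15 → 2 s.f., 16.272 → 5 s.f., 636.85 → 5 s.f.; limit is 2.
Rounded to 2 significant figures: 1.6 × 10³.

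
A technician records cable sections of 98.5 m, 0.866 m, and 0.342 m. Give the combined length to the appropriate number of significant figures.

99.7 m

98.5 m + 0.866 m + 0.342 m = 99.708 m.
Addition/subtraction keeps the fewest decimal places: 98.5 → 1 decimal place, 0.866 → 3 decimal places, 0.342 → 3 decimal places; limit is 1.
Rounded to 1 decimal place: 99.7 m.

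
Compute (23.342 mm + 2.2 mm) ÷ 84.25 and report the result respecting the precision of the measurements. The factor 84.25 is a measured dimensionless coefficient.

23.342 mm + 2.2 mm = 25.542 mm; the sum is limited to 1 decimal place (3 s.f.).
Carrying full precision, 25.542 ÷ 84.25 = 0.303169139466… mm; 84.25 has 4 s.f., so the result keeps min(3, 4) = 3 s.f.
Rounded to 3 significant figures: 0.303 mm.

0.303 mm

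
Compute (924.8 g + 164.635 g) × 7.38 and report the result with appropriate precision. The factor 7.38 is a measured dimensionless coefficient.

924.8 g + 164.635 g = 1089.435 g; the sum is limited to 1 decimal place (5 s.f.).
Carrying full precision, 1089.435 × 7.38 = 8040.0303 g; 7.38 has 3 s.f., so the result keeps min(5, 3) = 3 s.f.
Rounded to 3 significant figures: 8.04 × 10³ g.

8.04 × 10³ g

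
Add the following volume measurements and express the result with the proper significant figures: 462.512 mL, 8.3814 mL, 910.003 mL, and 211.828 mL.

462.512 mL + 8.3814 mL + 910.003 mL + 211.828 mL = 1592.7244 mL.
Addition/subtraction keeps the fewest decimal places: 462.512 → 3 decimal places, 8.3814 → 4 decimal places, 910.003 → 3 decimal places, 211.828 → 3 decimal places; limit is 3.
Rounded to 3 decimal places: 1592.724 mL.

1592.724 mL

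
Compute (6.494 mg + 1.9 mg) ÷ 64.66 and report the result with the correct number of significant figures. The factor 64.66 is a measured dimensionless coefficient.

0.13 mg

6.494 mg + 1.9 mg = 8.394 mg; the sum is limited to 1 decimal place (2 s.f.).
Carrying full precision, 8.394 ÷ 64.66 = 0.129817506959… mg; 64.66 has 4 s.f., so the result keeps min(2, 4) = 2 s.f.
Rounded to 2 significant figures: 0.13 mg.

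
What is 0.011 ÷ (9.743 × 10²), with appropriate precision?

1.1 × 10⁻⁵

0.011 ÷ (9.743 × 10²) = 0.0000112901570358…
Multiplication/division keeps the fewest significant figures: 0.011 → 2 s.f., 9.743 × 10² → 4 s.f.; limit is 2.
Rounded to 2 significant figures: 1.1 × 10⁻⁵.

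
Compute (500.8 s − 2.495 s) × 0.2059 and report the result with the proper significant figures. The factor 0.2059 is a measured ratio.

102.6 s

500.8 s − 2.495 s = 498.305 s; the difference is limited to 1 decimal place (4 s.f.).
Carrying full precision, 498.305 × 0.2059 = 102.6009995 s; 0.2059 has 4 s.f., so the result keeps min(4, 4) = 4 s.f.
Rounded to 4 significant figures: 102.6 s.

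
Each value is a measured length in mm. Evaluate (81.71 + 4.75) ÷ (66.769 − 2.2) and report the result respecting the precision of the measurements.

81.71 + 4.75 = 86.46, limited to 2 d.p. → 4 s.f.; 66.769 − 2.2 = 64.569, limited to 1 d.p. → 3 s.f.
Carrying full precision, 86.46 ÷ 64.569 = 1.33903266273…; keep min(4, 3) = 3 s.f.
Rounded to 3 significant figures: 1.34.

1.34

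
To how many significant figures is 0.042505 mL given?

5

0.042505: leading zeros are not significant; zeros between nonzero digits are significant.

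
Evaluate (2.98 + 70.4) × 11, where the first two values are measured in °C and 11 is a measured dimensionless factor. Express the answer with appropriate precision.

2.98 °C + 70.4 °C = 73.38 °C; the sum is limited to 1 decimal place (3 s.f.).
Carrying full precision, 73.38 × 11 = 807.18 °C; 11 has 2 s.f., so the result keeps min(3, 2) = 2 s.f.
Rounded to 2 significant figures: 8.1 × 10^2 °C.

8.1 × 10^2 °C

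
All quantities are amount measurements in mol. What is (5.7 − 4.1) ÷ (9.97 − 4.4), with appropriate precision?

5.7 − 4.1 = 1.6, limited to 1 d.p. → 2 s.f.; 9.97 − 4.4 = 5.57, limited to 1 d.p. → 2 s.f.
Carrying full precision, 1.6 ÷ 5.57 = 0.287253141831…; keep min(2, 2) = 2 s.f.
Rounded to 2 significant figures: 2.9 × 10^-1.

2.9 × 10^-1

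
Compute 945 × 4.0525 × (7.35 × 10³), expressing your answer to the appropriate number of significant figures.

945 × 4.0525 × (7.35 × 10³) = 28147651.875
Multiplication/division keeps the fewest significant figures: 945 → 3 s.f., 4.0525 → 5 s.f., 7.35 × 10³ → 3 s.f.; limit is 3.
Rounded to 3 significant figures: 2.81 × 10⁷.

2.81 × 10⁷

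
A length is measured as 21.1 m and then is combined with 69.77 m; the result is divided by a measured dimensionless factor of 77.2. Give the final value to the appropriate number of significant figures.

1.18 m

21.1 m + 69.77 m = 90.87 m; the sum is limited to 1 decimal place (3 s.f.).
Carrying full precision, 90.87 ÷ 77.2 = 1.17707253886… m; 77.2 has 3 s.f., so the result keeps min(3, 3) = 3 s.f.
Rounded to 3 significant figures: 1.18 m.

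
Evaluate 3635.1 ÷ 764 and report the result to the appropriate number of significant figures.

3635.1 ÷ 764 = 4.75798429319…
Multiplication/division keeps the fewest significant figures: 3635.1 → 5 s.f., 764 → 3 s.f.; limit is 3.
Rounded to 3 significant figures: 4.76.

4.76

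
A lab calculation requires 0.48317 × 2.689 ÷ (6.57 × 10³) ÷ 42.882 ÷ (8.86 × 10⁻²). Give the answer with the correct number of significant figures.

0.48317 × 2.689 ÷ (6.57 × 10³) ÷ 42.882 ÷ (8.86 × 10⁻²) = 0.0000520495092871…
Multiplication/division keeps the fewest significant figures: 0.48317 → 5 s.f., 2.689 → 4 s.f., 6.57 × 10³ → 3 s.f., 42.882 → 5 s.f., 8.86 × 10⁻² → 3 s.f.; limit is 3.
Rounded to 3 significant figures: 5.20 × 10⁻⁵.

5.20 × 10⁻⁵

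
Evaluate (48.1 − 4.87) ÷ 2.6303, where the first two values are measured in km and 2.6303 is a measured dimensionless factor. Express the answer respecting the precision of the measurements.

48.1 km − 4.87 km = 43.23 km; the difference is limited to 1 decimal place (3 s.f.).
Carrying full precision, 43.23 ÷ 2.6303 = 16.4353875984… km; 2.6303 has 5 s.f., so the result keeps min(3, 5) = 3 s.f.
Rounded to 3 significant figures: 16.4 km.

16.4 km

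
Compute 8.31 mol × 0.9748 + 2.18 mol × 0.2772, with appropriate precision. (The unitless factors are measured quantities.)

8.70 mol

8.31 × 0.9748 = 8.100588 → 8.10 mol (3 s.f., last digit at the 10^-2 place).
2.18 × 0.2772 = 0.604296 → 0.604 mol (3 s.f., last digit at the 10^-3 place).
Sum: 8.704884 mol; keep the coarser place, 10^-2.
Result: 8.70 mol.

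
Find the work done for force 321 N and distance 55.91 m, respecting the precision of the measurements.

1.79 × 10^4 J

work done = 321 N × 55.91 m = 17947.11 J.
321 has 3 significant figures; 55.91 has 4.
Division/multiplication keeps the fewest: 3 significant figures.
Rounded: 1.79 × 10^4 J.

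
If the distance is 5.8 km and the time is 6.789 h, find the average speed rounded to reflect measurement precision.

average speed = 5.8 km ÷ 6.789 h = 0.854323169834… km/h.
5.8 has 2 significant figures; 6.789 has 4.
Division/multiplication keeps the fewest: 2 significant figures.
Rounded: 0.85 km/h.

0.85 km/h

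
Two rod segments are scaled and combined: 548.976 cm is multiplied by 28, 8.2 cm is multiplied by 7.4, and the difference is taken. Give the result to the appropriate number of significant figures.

548.976 × 28 = 15371.328 → 1.5 × 10⁴ cm (2 s.f., last digit at the 10^3 place).
8.2 × 7.4 = 60.68 → 61 cm (2 s.f., last digit at the 10^0 place).
Difference: 15310.648 cm; keep the coarser place, 10^3.
Result: 1.5 × 10⁴ cm.

1.5 × 10⁴ cm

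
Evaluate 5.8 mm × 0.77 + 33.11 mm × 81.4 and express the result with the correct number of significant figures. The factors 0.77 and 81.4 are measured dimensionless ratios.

2.70 × 10^3 mm

5.8 × 0.77 = 4.466 → 4.5 mm (2 s.f., last digit at the 10^-1 place).
33.11 × 81.4 = 2695.154 → 2.70 × 10^3 mm (3 s.f., last digit at the 10^1 place).
Sum: 2699.62 mm; keep the coarser place, 10^1.
Result: 2.70 × 10^3 mm.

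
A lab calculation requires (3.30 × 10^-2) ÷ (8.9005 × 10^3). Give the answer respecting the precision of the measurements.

3.71 × 10^-6

(3.30 × 10^-2) ÷ (8.9005 × 10^3) = 0.00000370765687321…
Multiplication/division keeps the fewest significant figures: 3.30 × 10^-2 → 3 s.f., 8.9005 × 10^3 → 5 s.f.; limit is 3.
Rounded to 3 significant figures: 3.71 × 10^-6.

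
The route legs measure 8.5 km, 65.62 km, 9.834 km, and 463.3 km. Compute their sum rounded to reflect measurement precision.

547.3 km

8.5 km + 65.62 km + 9.834 km + 463.3 km = 547.254 km.
Addition/subtraction keeps the fewest decimal places: 8.5 → 1 decimal place, 65.62 → 2 decimal places, 9.834 → 3 decimal places, 463.3 → 1 decimal place; limit is 1.
Rounded to 1 decimal place: 547.3 km.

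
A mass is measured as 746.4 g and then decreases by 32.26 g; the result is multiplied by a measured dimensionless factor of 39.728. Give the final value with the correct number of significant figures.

2.837 × 10⁴ g

746.4 g − 32.26 g = 714.14 g; the difference is limited to 1 decimal place (4 s.f.).
Carrying full precision, 714.14 × 39.728 = 28371.35392 g; 39.728 has 5 s.f., so the result keeps min(4, 5) = 4 s.f.
Rounded to 4 significant figures: 2.837 × 10⁴ g.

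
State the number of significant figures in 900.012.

900.012: zeros between nonzero digits are significant.

6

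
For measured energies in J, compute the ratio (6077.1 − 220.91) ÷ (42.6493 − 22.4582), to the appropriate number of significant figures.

6077.1 − 220.91 = 5856.19, limited to 1 d.p. → 5 s.f.; 42.6493 − 22.4582 = 20.1911, limited to 4 d.p. → 6 s.f.
Carrying full precision, 5856.19 ÷ 20.1911 = 290.038185141…; keep min(5, 6) = 5 s.f.
Rounded to 5 significant figures: 290.04.

290.04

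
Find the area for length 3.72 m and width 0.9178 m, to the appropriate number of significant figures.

area = 3.72 m × 0.9178 m = 3.414216 m².
3.72 has 3 significant figures; 0.9178 has 4.
Division/multiplication keeps the fewest: 3 significant figures.
Rounded: 3.41 m².

3.41 m²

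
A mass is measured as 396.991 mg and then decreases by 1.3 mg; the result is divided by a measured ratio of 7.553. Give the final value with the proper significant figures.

396.991 mg − 1.3 mg = 395.691 mg; the difference is limited to 1 decimal place (4 s.f.).
Carrying full precision, 395.691 ÷ 7.553 = 52.3885873163… mg; 7.553 has 4 s.f., so the result keeps min(4, 4) = 4 s.f.
Rounded to 4 significant figures: 52.39 mg.

52.39 mg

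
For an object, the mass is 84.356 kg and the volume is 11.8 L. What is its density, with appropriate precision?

density = 84.356 kg ÷ 11.8 L = 7.14881355932… kg/L.
84.356 has 5 significant figures; 11.8 has 3.
Division/multiplication keeps the fewest: 3 significant figures.
Rounded: 7.15 kg/L.

7.15 kg/L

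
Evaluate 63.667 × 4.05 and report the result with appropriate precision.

63.667 × 4.05 = 257.85135
Multiplication/division keeps the fewest significant figures: 63.667 → 5 s.f., 4.05 → 3 s.f.; limit is 3.
Rounded to 3 significant figures: 2.58 × 10².

2.58 × 10²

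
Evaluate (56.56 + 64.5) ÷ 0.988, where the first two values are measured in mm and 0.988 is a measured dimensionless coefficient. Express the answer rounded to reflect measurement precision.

56.56 mm + 64.5 mm = 121.06 mm; the sum is limited to 1 decimal place (4 s.f.).
Carrying full precision, 121.06 ÷ 0.988 = 122.530364372… mm; 0.988 has 3 s.f., so the result keeps min(4, 3) = 3 s.f.
Rounded to 3 significant figures: 123 mm.

123 mm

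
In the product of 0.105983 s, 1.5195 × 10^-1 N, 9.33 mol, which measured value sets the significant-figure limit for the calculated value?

9.33 mol

0.105983 s → 6 s.f.; 1.5195 × 10^-1 N → 5 s.f.; 9.33 mol → 3 s.f.
The fewest is 3 significant figures, from 9.33 mol.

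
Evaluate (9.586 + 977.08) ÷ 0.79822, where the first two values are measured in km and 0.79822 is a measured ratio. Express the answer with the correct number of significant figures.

9.586 km + 977.08 km = 986.666 km; the sum is limited to 2 decimal places (5 s.f.).
Carrying full precision, 986.666 ÷ 0.79822 = 1236.08278419… km; 0.79822 has 5 s.f., so the result keeps min(5, 5) = 5 s.f.
Rounded to 5 significant figures: 1236.1 km.

1236.1 km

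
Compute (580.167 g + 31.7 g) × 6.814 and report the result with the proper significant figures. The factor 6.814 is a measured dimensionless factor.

580.167 g + 31.7 g = 611.867 g; the sum is limited to 1 decimal place (4 s.f.).
Carrying full precision, 611.867 × 6.814 = 4169.261738 g; 6.814 has 4 s.f., so the result keeps min(4, 4) = 4 s.f.
Rounded to 4 significant figures: 4169 g.

4169 g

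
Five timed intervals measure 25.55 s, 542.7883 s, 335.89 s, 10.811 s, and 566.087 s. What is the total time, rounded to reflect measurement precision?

25.55 s + 542.7883 s + 335.89 s + 10.811 s + 566.087 s = 1481.1263 s.
Addition/subtraction keeps the fewest decimal places: 25.55 → 2 decimal places, 542.7883 → 4 decimal places, 335.89 → 2 decimal places, 10.811 → 3 decimal places, 566.087 → 3 decimal places; limit is 2.
Rounded to 2 decimal places: 1481.13 s.

1481.13 s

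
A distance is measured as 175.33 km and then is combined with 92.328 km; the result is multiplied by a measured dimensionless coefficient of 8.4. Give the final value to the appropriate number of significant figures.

175.33 km + 92.328 km = 267.658 km; the sum is limited to 2 decimal places (5 s.f.).
Carrying full precision, 267.658 × 8.4 = 2248.3272 km; 8.4 has 2 s.f., so the result keeps min(5, 2) = 2 s.f.
Rounded to 2 significant figures: 2.2 × 10^3 km.

2.2 × 10^3 km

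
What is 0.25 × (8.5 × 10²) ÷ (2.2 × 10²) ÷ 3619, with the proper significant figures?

0.25 × (8.5 × 10²) ÷ (2.2 × 10²) ÷ 3619 = 0.000266899444849…
Multiplication/division keeps the fewest significant figures: 0.25 → 2 s.f., 8.5 × 10² → 2 s.f., 2.2 × 10² → 2 s.f., 3619 → 4 s.f.; limit is 2.
Rounded to 2 significant figures: 2.7 × 10⁻⁴.

2.7 × 10⁻⁴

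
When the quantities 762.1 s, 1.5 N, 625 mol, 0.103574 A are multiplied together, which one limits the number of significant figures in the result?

1.5 N

762.1 s → 4 s.f.; 1.5 N → 2 s.f.; 625 mol → 3 s.f.; 0.103574 A → 6 s.f.
The fewest is 2 significant figures, from 1.5 N.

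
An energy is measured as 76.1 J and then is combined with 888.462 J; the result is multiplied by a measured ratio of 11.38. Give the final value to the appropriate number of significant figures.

1.098 × 10^4 J

76.1 J + 888.462 J = 964.562 J; the sum is limited to 1 decimal place (4 s.f.).
Carrying full precision, 964.562 × 11.38 = 10976.71556 J; 11.38 has 4 s.f., so the result keeps min(4, 4) = 4 s.f.
Rounded to 4 significant figures: 1.098 × 10^4 J.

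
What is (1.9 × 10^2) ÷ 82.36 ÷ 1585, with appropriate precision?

(1.9 × 10^2) ÷ 82.36 ÷ 1585 = 0.00145548587949…
Multiplication/division keeps the fewest significant figures: 1.9 × 10^2 → 2 s.f., 82.36 → 4 s.f., 1585 → 4 s.f.; limit is 2.
Rounded to 2 significant figures: 0.0015.

0.0015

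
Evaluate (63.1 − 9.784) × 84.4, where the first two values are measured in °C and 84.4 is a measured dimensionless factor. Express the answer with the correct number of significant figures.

4.50 × 10³ °C

63.1 °C − 9.784 °C = 53.316 °C; the difference is limited to 1 decimal place (3 s.f.).
Carrying full precision, 53.316 × 84.4 = 4499.8704 °C; 84.4 has 3 s.f., so the result keeps min(3, 3) = 3 s.f.
Rounded to 3 significant figures: 4.50 × 10³ °C.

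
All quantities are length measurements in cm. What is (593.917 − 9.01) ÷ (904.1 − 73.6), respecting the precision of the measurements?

0.7043

593.917 − 9.01 = 584.907, limited to 2 d.p. → 5 s.f.; 904.1 − 73.6 = 830.5, limited to 1 d.p. → 4 s.f.
Carrying full precision, 584.907 ÷ 830.5 = 0.704282962071…; keep min(5, 4) = 4 s.f.
Rounded to 4 significant figures: 0.7043.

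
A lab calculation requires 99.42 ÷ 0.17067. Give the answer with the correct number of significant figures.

99.42 ÷ 0.17067 = 582.527685006…
Multiplication/division keeps the fewest significant figures: 99.42 → 4 s.f., 0.17067 → 5 s.f.; limit is 4.
Rounded to 4 significant figures: 582.5.

582.5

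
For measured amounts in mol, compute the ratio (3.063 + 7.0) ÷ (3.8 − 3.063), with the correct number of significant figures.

1 × 10¹

3.063 + 7.0 = 10.063, limited to 1 d.p. → 3 s.f.; 3.8 − 3.063 = 0.737, limited to 1 d.p. → 1 s.f.
Carrying full precision, 10.063 ÷ 0.737 = 13.6540027137…; keep min(3, 1) = 1 s.f.
Rounded to 1 significant figure: 1 × 10¹.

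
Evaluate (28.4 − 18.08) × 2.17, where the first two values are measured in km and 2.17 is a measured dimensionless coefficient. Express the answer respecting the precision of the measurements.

28.4 km − 18.08 km = 10.32 km; the difference is limited to 1 decimal place (3 s.f.).
Carrying full precision, 10.32 × 2.17 = 22.3944 km; 2.17 has 3 s.f., so the result keeps min(3, 3) = 3 s.f.
Rounded to 3 significant figures: 22.4 km.

22.4 km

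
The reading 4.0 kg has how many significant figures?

2

4.0: trailing zeros after a decimal point are significant.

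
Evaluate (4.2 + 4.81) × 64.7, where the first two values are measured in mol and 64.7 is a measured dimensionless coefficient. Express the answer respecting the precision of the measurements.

4.2 mol + 4.81 mol = 9.01 mol; the sum is limited to 1 decimal place (2 s.f.).
Carrying full precision, 9.01 × 64.7 = 582.947 mol; 64.7 has 3 s.f., so the result keeps min(2, 3) = 2 s.f.
Rounded to 2 significant figures: 5.8 × 10^2 mol.

5.8 × 10^2 mol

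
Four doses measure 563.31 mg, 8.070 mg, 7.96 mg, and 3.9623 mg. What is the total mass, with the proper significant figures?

563.31 mg + 8.070 mg + 7.96 mg + 3.9623 mg = 583.3023 mg.
Addition/subtraction keeps the fewest decimal places: 563.31 → 2 decimal places, 8.070 → 3 decimal places, 7.96 → 2 decimal places, 3.9623 → 4 decimal places; limit is 2.
Rounded to 2 decimal places: 583.30 mg.

583.30 mg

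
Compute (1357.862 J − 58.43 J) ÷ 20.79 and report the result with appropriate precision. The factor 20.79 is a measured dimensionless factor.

62.50 J

1357.862 J − 58.43 J = 1299.432 J; the difference is limited to 2 decimal places (6 s.f.).
Carrying full precision, 1299.432 ÷ 20.79 = 62.5027417027… J; 20.79 has 4 s.f., so the result keeps min(6, 4) = 4 s.f.
Rounded to 4 significant figures: 62.50 J.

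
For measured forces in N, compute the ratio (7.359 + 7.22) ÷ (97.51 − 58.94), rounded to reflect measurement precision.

0.3780

7.359 + 7.22 = 14.579, limited to 2 d.p. → 4 s.f.; 97.51 − 58.94 = 38.57, limited to 2 d.p. → 4 s.f.
Carrying full precision, 14.579 ÷ 38.57 = 0.377988073632…; keep min(4, 4) = 4 s.f.
Rounded to 4 significant figures: 0.3780.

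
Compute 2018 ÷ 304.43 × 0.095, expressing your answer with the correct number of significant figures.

2018 ÷ 304.43 × 0.095 = 0.629734257465…
Multiplication/division keeps the fewest significant figures: 2018 → 4 s.f., 304.43 → 5 s.f., 0.095 → 2 s.f.; limit is 2.
Rounded to 2 significant figures: 0.63.

0.63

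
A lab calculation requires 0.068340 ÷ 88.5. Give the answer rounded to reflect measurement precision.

7.72 × 10^-4

0.068340 ÷ 88.5 = 0.000772203389831…
Multiplication/division keeps the fewest significant figures: 0.068340 → 5 s.f., 88.5 → 3 s.f.; limit is 3.
Rounded to 3 significant figures: 7.72 × 10^-4.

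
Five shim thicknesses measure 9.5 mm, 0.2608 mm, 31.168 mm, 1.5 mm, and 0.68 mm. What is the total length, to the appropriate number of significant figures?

43.1 mm

9.5 mm + 0.2608 mm + 31.168 mm + 1.5 mm + 0.68 mm = 43.1088 mm.
Addition/subtraction keeps the fewest decimal places: 9.5 → 1 decimal place, 0.2608 → 4 decimal places, 31.168 → 3 decimal places, 1.5 → 1 decimal place, 0.68 → 2 decimal places; limit is 1.
Rounded to 1 decimal place: 43.1 mm.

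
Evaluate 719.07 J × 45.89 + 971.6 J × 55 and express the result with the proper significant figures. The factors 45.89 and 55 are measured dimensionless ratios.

719.07 × 45.89 = 32998.1223 → 3.300 × 10^4 J (4 s.f., last digit at the 10^1 place).
971.6 × 55 = 53438 → 5.3 × 10^4 J (2 s.f., last digit at the 10^3 place).
Sum: 86436.1223 J; keep the coarser place, 10^3.
Result: 8.6 × 10^4 J.

8.6 × 10^4 J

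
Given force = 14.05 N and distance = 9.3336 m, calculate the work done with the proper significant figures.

131.1 J

work done = 14.05 N × 9.3336 m = 131.13708 J.
14.05 has 4 significant figures; 9.3336 has 5.
Division/multiplication keeps the fewest: 4 significant figures.
Rounded: 131.1 J.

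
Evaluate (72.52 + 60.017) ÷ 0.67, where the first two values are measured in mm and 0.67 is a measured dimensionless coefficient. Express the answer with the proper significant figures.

2.0 × 10^2 mm

72.52 mm + 60.017 mm = 132.537 mm; the sum is limited to 2 decimal places (5 s.f.).
Carrying full precision, 132.537 ÷ 0.67 = 197.81641791… mm; 0.67 has 2 s.f., so the result keeps min(5, 2) = 2 s.f.
Rounded to 2 significant figures: 2.0 × 10^2 mm.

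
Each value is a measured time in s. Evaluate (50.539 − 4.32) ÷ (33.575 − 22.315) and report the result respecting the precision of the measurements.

50.539 − 4.32 = 46.219, limited to 2 d.p. → 4 s.f.; 33.575 − 22.315 = 11.260, limited to 3 d.p. → 5 s.f.
Carrying full precision, 46.219 ÷ 11.260 = 4.10470692718…; keep min(4, 5) = 4 s.f.
Rounded to 4 significant figures: 4.105.

4.105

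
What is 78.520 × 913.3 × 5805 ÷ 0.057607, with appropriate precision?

7.226 × 10⁹

78.520 × 913.3 × 5805 ÷ 0.057607 = 7.22637864114 × 10^9…
Multiplication/division keeps the fewest significant figures: 78.520 → 5 s.f., 913.3 → 4 s.f., 5805 → 4 s.f., 0.057607 → 5 s.f.; limit is 4.
Rounded to 4 significant figures: 7.226 × 10⁹.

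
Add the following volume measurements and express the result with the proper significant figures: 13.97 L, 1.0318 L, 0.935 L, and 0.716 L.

16.65 L

13.97 L + 1.0318 L + 0.935 L + 0.716 L = 16.6528 L.
Addition/subtraction keeps the fewest decimal places: 13.97 → 2 decimal places, 1.0318 → 4 decimal places, 0.935 → 3 decimal places, 0.716 → 3 decimal places; limit is 2.
Rounded to 2 decimal places: 16.65 L.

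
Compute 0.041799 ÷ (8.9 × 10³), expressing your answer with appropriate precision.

4.7 × 10⁻⁶

0.041799 ÷ (8.9 × 10³) = 0.00000469651685393…
Multiplication/division keeps the fewest significant figures: 0.041799 → 5 s.f., 8.9 × 10³ → 2 s.f.; limit is 2.
Rounded to 2 significant figures: 4.7 × 10⁻⁶.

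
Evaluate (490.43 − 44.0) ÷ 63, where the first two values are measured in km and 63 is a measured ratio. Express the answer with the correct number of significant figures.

7.1 km

490.43 km − 44.0 km = 446.43 km; the difference is limited to 1 decimal place (4 s.f.).
Carrying full precision, 446.43 ÷ 63 = 7.08619047619… km; 63 has 2 s.f., so the result keeps min(4, 2) = 2 s.f.
Rounded to 2 significant figures: 7.1 km.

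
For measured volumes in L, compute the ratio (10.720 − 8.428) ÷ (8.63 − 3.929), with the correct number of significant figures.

10.720 − 8.428 = 2.292, limited to 3 d.p. → 4 s.f.; 8.63 − 3.929 = 4.701, limited to 2 d.p. → 3 s.f.
Carrying full precision, 2.292 ÷ 4.701 = 0.487555839183…; keep min(4, 3) = 3 s.f.
Rounded to 3 significant figures: 0.488.

0.488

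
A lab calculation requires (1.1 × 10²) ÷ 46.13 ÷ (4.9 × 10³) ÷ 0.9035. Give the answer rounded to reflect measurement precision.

(1.1 × 10²) ÷ 46.13 ÷ (4.9 × 10³) ÷ 0.9035 = 0.00053862312295…
Multiplication/division keeps the fewest significant figures: 1.1 × 10² → 2 s.f., 46.13 → 4 s.f., 4.9 × 10³ → 2 s.f., 0.9035 → 4 s.f.; limit is 2.
Rounded to 2 significant figures: 5.4 × 10⁻⁴.

5.4 × 10⁻⁴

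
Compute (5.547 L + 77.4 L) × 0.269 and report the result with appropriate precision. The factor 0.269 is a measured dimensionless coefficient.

22.3 L

5.547 L + 77.4 L = 82.947 L; the sum is limited to 1 decimal place (3 s.f.).
Carrying full precision, 82.947 × 0.269 = 22.312743 L; 0.269 has 3 s.f., so the result keeps min(3, 3) = 3 s.f.
Rounded to 3 significant figures: 22.3 L.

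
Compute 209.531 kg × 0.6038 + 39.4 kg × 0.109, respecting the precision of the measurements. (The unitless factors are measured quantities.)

130.8 kg

209.531 × 0.6038 = 126.5148178 → 1.265 × 10² kg (4 s.f., last digit at the 10^-1 place).
39.4 × 0.109 = 4.2946 → 4.29 kg (3 s.f., last digit at the 10^-2 place).
Sum: 130.8094178 kg; keep the coarser place, 10^-1.
Result: 130.8 kg.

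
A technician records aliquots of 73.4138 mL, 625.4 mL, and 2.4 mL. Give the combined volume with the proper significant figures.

701.2 mL

73.4138 mL + 625.4 mL + 2.4 mL = 701.2138 mL.
Addition/subtraction keeps the fewest decimal places: 73.4138 → 4 decimal places, 625.4 → 1 decimal place, 2.4 → 1 decimal place; limit is 1.
Rounded to 1 decimal place: 701.2 mL.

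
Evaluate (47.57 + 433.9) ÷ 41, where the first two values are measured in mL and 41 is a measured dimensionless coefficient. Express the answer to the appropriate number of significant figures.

12 mL

47.57 mL + 433.9 mL = 481.47 mL; the sum is limited to 1 decimal place (4 s.f.).
Carrying full precision, 481.47 ÷ 41 = 11.7431707317… mL; 41 has 2 s.f., so the result keeps min(4, 2) = 2 s.f.
Rounded to 2 significant figures: 12 mL.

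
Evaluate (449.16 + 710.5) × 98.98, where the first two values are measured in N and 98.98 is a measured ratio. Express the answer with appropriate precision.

1.148 × 10^5 N

449.16 N + 710.5 N = 1159.66 N; the sum is limited to 1 decimal place (5 s.f.).
Carrying full precision, 1159.66 × 98.98 = 114783.1468 N; 98.98 has 4 s.f., so the result keeps min(5, 4) = 4 s.f.
Rounded to 4 significant figures: 1.148 × 10^5 N.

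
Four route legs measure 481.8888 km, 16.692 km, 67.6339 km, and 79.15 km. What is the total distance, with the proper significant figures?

645.36 km

481.8888 km + 16.692 km + 67.6339 km + 79.15 km = 645.3647 km.
Addition/subtraction keeps the fewest decimal places: 481.8888 → 4 decimal places, 16.692 → 3 decimal places, 67.6339 → 4 decimal places, 79.15 → 2 decimal places; limit is 2.
Rounded to 2 decimal places: 645.36 km.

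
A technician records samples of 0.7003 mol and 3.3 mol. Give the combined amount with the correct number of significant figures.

4.0 mol

0.7003 mol + 3.3 mol = 4.0003 mol.
Addition/subtraction keeps the fewest decimal places: 0.7003 → 4 decimal places, 3.3 → 1 decimal place; limit is 1.
Rounded to 1 decimal place: 4.0 mol.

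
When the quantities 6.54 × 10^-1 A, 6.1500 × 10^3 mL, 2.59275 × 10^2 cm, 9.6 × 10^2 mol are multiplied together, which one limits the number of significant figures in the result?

9.6 × 10^2 mol

6.54 × 10^-1 A → 3 s.f.; 6.1500 × 10^3 mL → 5 s.f.; 2.59275 × 10^2 cm → 6 s.f.; 9.6 × 10^2 mol → 2 s.f.
The fewest is 2 significant figures, from 9.6 × 10^2 mol.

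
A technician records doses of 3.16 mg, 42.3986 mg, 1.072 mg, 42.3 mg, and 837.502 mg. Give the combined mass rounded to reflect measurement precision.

3.16 mg + 42.3986 mg + 1.072 mg + 42.3 mg + 837.502 mg = 926.4326 mg.
Addition/subtraction keeps the fewest decimal places: 3.16 → 2 decimal places, 42.3986 → 4 decimal places, 1.072 → 3 decimal places, 42.3 → 1 decimal place, 837.502 → 3 decimal places; limit is 1.
Rounded to 1 decimal place: 926.4 mg.

926.4 mg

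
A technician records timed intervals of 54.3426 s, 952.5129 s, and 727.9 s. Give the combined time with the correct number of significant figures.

1734.8 s

54.3426 s + 952.5129 s + 727.9 s = 1734.7555 s.
Addition/subtraction keeps the fewest decimal places: 54.3426 → 4 decimal places, 952.5129 → 4 decimal places, 727.9 → 1 decimal place; limit is 1.
Rounded to 1 decimal place: 1734.8 s.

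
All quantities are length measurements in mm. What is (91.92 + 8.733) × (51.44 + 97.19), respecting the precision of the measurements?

1.4960 × 10⁴ mm²

91.92 + 8.733 = 100.653, limited to 2 d.p. → 5 s.f.; 51.44 + 97.19 = 148.63, limited to 2 d.p. → 5 s.f.
Carrying full precision, 100.653 × 148.63 = 14960.05539; keep min(5, 5) = 5 s.f.
Rounded to 5 significant figures: 1.4960 × 10⁴ mm².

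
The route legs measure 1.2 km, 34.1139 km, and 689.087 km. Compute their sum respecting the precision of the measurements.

724.4 km

1.2 km + 34.1139 km + 689.087 km = 724.4009 km.
Addition/subtraction keeps the fewest decimal places: 1.2 → 1 decimal place, 34.1139 → 4 decimal places, 689.087 → 3 decimal places; limit is 1.
Rounded to 1 decimal place: 724.4 km.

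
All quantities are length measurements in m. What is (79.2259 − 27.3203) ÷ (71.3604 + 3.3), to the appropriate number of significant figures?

79.2259 − 27.3203 = 51.9056, limited to 4 d.p. → 6 s.f.; 71.3604 + 3.3 = 74.6604, limited to 1 d.p. → 3 s.f.
Carrying full precision, 51.9056 ÷ 74.6604 = 0.695222634757…; keep min(6, 3) = 3 s.f.
Rounded to 3 significant figures: 0.695.

0.695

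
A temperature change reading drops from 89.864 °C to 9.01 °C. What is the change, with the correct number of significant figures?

80.85 °C

89.864 °C − 9.01 °C = 80.854 °C.
Addition/subtraction keeps the fewest decimal places: 89.864 → 3 decimal places, 9.01 → 2 decimal places; limit is 2.
Rounded to 2 decimal places: 80.85 °C.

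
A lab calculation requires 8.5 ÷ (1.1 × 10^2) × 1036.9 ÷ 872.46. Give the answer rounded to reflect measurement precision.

9.2 × 10^-2

8.5 ÷ (1.1 × 10^2) × 1036.9 ÷ 872.46 = 0.0918369792416…
Multiplication/division keeps the fewest significant figures: 8.5 → 2 s.f., 1.1 × 10^2 → 2 s.f., 1036.9 → 5 s.f., 872.46 → 5 s.f.; limit is 2.
Rounded to 2 significant figures: 9.2 × 10^-2.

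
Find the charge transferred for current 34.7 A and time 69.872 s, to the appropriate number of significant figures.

charge transferred = 34.7 A × 69.872 s = 2424.5584 C.
34.7 has 3 significant figures; 69.872 has 5.
Division/multiplication keeps the fewest: 3 significant figures.
Rounded: 2.42 × 10^3 C.

2.42 × 10^3 C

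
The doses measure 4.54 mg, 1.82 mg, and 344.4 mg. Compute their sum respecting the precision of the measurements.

350.8 mg

4.54 mg + 1.82 mg + 344.4 mg = 350.76 mg.
Addition/subtraction keeps the fewest decimal places: 4.54 → 2 decimal places, 1.82 → 2 decimal places, 344.4 → 1 decimal place; limit is 1.
Rounded to 1 decimal place: 350.8 mg.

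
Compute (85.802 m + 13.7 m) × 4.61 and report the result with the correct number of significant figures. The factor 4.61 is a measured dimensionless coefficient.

85.802 m + 13.7 m = 99.502 m; the sum is limited to 1 decimal place (3 s.f.).
Carrying full precision, 99.502 × 4.61 = 458.70422 m; 4.61 has 3 s.f., so the result keeps min(3, 3) = 3 s.f.
Rounded to 3 significant figures: 459 m.

459 m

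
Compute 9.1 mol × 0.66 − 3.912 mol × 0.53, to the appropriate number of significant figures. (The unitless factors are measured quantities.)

3.9 mol

9.1 × 0.66 = 6.006 → 6.0 mol (2 s.f., last digit at the 10^-1 place).
3.912 × 0.53 = 2.07336 → 2.1 mol (2 s.f., last digit at the 10^-1 place).
Difference: 3.93264 mol; keep the coarser place, 10^-1.
Result: 3.9 mol.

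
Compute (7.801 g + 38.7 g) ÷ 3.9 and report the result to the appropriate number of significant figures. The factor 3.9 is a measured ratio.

12 g

7.801 g + 38.7 g = 46.501 g; the sum is limited to 1 decimal place (3 s.f.).
Carrying full precision, 46.501 ÷ 3.9 = 11.9233333333… g; 3.9 has 2 s.f., so the result keeps min(3, 2) = 2 s.f.
Rounded to 2 significant figures: 12 g.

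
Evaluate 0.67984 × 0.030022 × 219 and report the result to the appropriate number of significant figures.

4.47

0.67984 × 0.030022 × 219 = 4.46982426912
Multiplication/division keeps the fewest significant figures: 0.67984 → 5 s.f., 0.030022 → 5 s.f., 219 → 3 s.f.; limit is 3.
Rounded to 3 significant figures: 4.47.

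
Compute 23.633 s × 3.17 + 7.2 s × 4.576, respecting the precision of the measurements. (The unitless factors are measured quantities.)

23.633 × 3.17 = 74.91661 → 74.9 s (3 s.f., last digit at the 10^-1 place).
7.2 × 4.576 = 32.9472 → 33 s (2 s.f., last digit at the 10^0 place).
Sum: 107.86381 s; keep the coarser place, 10^0.
Result: 108 s.

108 s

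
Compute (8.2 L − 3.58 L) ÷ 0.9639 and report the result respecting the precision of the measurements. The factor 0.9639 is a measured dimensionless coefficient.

4.8 L

8.2 L − 3.58 L = 4.62 L; the difference is limited to 1 decimal place (2 s.f.).
Carrying full precision, 4.62 ÷ 0.9639 = 4.79302832244… L; 0.9639 has 4 s.f., so the result keeps min(2, 4) = 2 s.f.
Rounded to 2 significant figures: 4.8 L.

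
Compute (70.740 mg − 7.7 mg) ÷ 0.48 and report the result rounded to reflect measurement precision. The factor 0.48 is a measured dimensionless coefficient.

70.740 mg − 7.7 mg = 63.040 mg; the difference is limited to 1 decimal place (3 s.f.).
Carrying full precision, 63.040 ÷ 0.48 = 131.333333333… mg; 0.48 has 2 s.f., so the result keeps min(3, 2) = 2 s.f.
Rounded to 2 significant figures: 1.3 × 10^2 mg.

1.3 × 10^2 mg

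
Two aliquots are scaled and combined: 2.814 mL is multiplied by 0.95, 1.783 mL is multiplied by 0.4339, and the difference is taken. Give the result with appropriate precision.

1.9 mL

2.814 × 0.95 = 2.6733 → 2.7 mL (2 s.f., last digit at the 10^-1 place).
1.783 × 0.4339 = 0.7736437 → 0.7736 mL (4 s.f., last digit at the 10^-4 place).
Difference: 1.8996563 mL; keep the coarser place, 10^-1.
Result: 1.9 mL.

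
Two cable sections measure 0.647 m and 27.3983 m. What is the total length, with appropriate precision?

0.647 m + 27.3983 m = 28.0453 m.
Addition/subtraction keeps the fewest decimal places: 0.647 → 3 decimal places, 27.3983 → 4 decimal places; limit is 3.
Rounded to 3 decimal places: 28.045 m.

28.045 m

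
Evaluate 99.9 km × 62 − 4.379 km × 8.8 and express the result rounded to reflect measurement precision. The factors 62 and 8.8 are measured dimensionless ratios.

6.2 × 10^3 km

99.9 × 62 = 6193.8 → 6.2 × 10^3 km (2 s.f., last digit at the 10^2 place).
4.379 × 8.8 = 38.5352 → 39 km (2 s.f., last digit at the 10^0 place).
Difference: 6155.2648 km; keep the coarser place, 10^2.
Result: 6.2 × 10^3 km.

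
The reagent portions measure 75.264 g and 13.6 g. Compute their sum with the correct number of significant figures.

88.9 g

75.264 g + 13.6 g = 88.864 g.
Addition/subtraction keeps the fewest decimal places: 75.264 → 3 decimal places, 13.6 → 1 decimal place; limit is 1.
Rounded to 1 decimal place: 88.9 g.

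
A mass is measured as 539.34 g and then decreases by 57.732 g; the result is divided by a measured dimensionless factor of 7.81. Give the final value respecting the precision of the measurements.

61.7 g

539.34 g − 57.732 g = 481.608 g; the difference is limited to 2 decimal places (5 s.f.).
Carrying full precision, 481.608 ÷ 7.81 = 61.6655569782… g; 7.81 has 3 s.f., so the result keeps min(5, 3) = 3 s.f.
Rounded to 3 significant figures: 61.7 g.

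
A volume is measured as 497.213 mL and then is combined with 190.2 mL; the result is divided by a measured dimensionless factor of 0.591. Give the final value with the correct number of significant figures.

1.16 × 10^3 mL

497.213 mL + 190.2 mL = 687.413 mL; the sum is limited to 1 decimal place (4 s.f.).
Carrying full precision, 687.413 ÷ 0.591 = 1163.13536379… mL; 0.591 has 3 s.f., so the result keeps min(4, 3) = 3 s.f.
Rounded to 3 significant figures: 1.16 × 10^3 mL.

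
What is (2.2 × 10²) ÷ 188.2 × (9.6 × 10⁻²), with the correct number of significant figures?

1.1 × 10⁻¹

(2.2 × 10²) ÷ 188.2 × (9.6 × 10⁻²) = 0.112221041445…
Multiplication/division keeps the fewest significant figures: 2.2 × 10² → 2 s.f., 188.2 → 4 s.f., 9.6 × 10⁻² → 2 s.f.; limit is 2.
Rounded to 2 significant figures: 1.1 × 10⁻¹.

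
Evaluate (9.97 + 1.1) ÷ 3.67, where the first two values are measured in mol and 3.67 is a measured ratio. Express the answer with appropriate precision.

9.97 mol + 1.1 mol = 11.07 mol; the sum is limited to 1 decimal place (3 s.f.).
Carrying full precision, 11.07 ÷ 3.67 = 3.01634877384… mol; 3.67 has 3 s.f., so the result keeps min(3, 3) = 3 s.f.
Rounded to 3 significant figures: 3.02 mol.

3.02 mol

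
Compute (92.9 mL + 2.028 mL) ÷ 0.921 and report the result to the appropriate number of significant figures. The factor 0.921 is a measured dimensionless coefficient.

103 mL

92.9 mL + 2.028 mL = 94.928 mL; the sum is limited to 1 decimal place (3 s.f.).
Carrying full precision, 94.928 ÷ 0.921 = 103.070575461… mL; 0.921 has 3 s.f., so the result keeps min(3, 3) = 3 s.f.
Rounded to 3 significant figures: 103 mL.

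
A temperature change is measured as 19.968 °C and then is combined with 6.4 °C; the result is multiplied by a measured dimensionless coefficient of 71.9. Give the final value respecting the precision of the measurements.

1.90 × 10^3 °C

19.968 °C + 6.4 °C = 26.368 °C; the sum is limited to 1 decimal place (3 s.f.).
Carrying full precision, 26.368 × 71.9 = 1895.8592 °C; 71.9 has 3 s.f., so the result keeps min(3, 3) = 3 s.f.
Rounded to 3 significant figures: 1.90 × 10^3 °C.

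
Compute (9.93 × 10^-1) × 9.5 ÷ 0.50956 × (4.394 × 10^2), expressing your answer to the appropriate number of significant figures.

8.1 × 10^3

(9.93 × 10^-1) × 9.5 ÷ 0.50956 × (4.394 × 10^2) = 8134.62575555…
Multiplication/division keeps the fewest significant figures: 9.93 × 10^-1 → 3 s.f., 9.5 → 2 s.f., 0.50956 → 5 s.f., 4.394 × 10^2 → 4 s.f.; limit is 2.
Rounded to 2 significant figures: 8.1 × 10^3.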